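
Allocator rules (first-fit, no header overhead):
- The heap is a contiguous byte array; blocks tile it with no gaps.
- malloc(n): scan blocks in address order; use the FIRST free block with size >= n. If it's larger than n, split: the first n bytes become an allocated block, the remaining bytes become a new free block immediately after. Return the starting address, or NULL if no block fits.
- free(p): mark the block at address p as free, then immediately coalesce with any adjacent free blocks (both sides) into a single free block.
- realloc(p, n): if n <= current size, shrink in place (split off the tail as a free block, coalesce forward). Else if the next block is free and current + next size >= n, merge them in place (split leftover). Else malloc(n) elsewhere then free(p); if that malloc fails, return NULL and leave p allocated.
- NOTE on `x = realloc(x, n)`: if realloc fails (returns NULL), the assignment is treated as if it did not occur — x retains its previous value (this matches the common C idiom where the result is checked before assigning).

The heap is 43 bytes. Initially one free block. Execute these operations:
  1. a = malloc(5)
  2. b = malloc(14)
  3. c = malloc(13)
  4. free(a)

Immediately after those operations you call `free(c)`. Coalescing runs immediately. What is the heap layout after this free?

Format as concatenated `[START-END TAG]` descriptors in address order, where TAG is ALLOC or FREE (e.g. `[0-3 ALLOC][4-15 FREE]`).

Answer: [0-4 FREE][5-18 ALLOC][19-42 FREE]

Derivation:
Op 1: a = malloc(5) -> a = 0; heap: [0-4 ALLOC][5-42 FREE]
Op 2: b = malloc(14) -> b = 5; heap: [0-4 ALLOC][5-18 ALLOC][19-42 FREE]
Op 3: c = malloc(13) -> c = 19; heap: [0-4 ALLOC][5-18 ALLOC][19-31 ALLOC][32-42 FREE]
Op 4: free(a) -> (freed a); heap: [0-4 FREE][5-18 ALLOC][19-31 ALLOC][32-42 FREE]
free(c): c = 19 -> block [19-31 ALLOC]; mark free, coalesce with adjacent free neighbors -> [0-4 FREE][5-18 ALLOC][19-42 FREE]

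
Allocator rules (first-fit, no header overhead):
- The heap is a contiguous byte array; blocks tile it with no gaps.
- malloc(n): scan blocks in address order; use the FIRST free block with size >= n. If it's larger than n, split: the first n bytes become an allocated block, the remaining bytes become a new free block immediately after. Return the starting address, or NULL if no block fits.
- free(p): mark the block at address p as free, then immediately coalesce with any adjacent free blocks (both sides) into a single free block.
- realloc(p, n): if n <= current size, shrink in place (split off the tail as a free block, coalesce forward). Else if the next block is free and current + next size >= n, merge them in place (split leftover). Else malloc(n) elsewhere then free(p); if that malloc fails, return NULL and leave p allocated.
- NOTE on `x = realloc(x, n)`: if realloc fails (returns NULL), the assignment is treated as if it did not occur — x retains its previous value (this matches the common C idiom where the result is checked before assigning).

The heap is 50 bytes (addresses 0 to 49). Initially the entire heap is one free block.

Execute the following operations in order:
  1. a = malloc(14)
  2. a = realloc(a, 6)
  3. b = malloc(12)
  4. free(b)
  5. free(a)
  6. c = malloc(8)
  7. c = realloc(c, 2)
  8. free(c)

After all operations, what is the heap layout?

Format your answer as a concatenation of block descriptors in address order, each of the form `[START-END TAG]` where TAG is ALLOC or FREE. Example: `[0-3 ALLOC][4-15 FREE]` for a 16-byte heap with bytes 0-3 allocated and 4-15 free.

Op 1: a = malloc(14) -> a = 0; heap: [0-13 ALLOC][14-49 FREE]
Op 2: a = realloc(a, 6) -> a = 0; heap: [0-5 ALLOC][6-49 FREE]
Op 3: b = malloc(12) -> b = 6; heap: [0-5 ALLOC][6-17 ALLOC][18-49 FREE]
Op 4: free(b) -> (freed b); heap: [0-5 ALLOC][6-49 FREE]
Op 5: free(a) -> (freed a); heap: [0-49 FREE]
Op 6: c = malloc(8) -> c = 0; heap: [0-7 ALLOC][8-49 FREE]
Op 7: c = realloc(c, 2) -> c = 0; heap: [0-1 ALLOC][2-49 FREE]
Op 8: free(c) -> (freed c); heap: [0-49 FREE]

Answer: [0-49 FREE]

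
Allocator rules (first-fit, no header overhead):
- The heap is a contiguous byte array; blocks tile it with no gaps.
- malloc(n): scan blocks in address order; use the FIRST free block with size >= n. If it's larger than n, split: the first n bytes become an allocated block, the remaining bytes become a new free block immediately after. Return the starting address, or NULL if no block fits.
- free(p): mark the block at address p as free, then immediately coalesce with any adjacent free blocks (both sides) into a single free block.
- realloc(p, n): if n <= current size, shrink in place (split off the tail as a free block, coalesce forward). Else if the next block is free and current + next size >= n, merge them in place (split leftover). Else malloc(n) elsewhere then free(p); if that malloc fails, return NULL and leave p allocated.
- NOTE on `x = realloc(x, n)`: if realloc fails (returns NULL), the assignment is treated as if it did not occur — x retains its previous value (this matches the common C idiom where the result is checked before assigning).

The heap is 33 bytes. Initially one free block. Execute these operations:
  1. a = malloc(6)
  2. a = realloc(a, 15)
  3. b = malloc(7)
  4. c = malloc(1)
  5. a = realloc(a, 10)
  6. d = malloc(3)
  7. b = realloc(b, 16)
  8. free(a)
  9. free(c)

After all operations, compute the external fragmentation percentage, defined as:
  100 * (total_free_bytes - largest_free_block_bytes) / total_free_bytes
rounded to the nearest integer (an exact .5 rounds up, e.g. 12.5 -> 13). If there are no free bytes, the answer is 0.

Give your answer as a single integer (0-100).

Answer: 52

Derivation:
Op 1: a = malloc(6) -> a = 0; heap: [0-5 ALLOC][6-32 FREE]
Op 2: a = realloc(a, 15) -> a = 0; heap: [0-14 ALLOC][15-32 FREE]
Op 3: b = malloc(7) -> b = 15; heap: [0-14 ALLOC][15-21 ALLOC][22-32 FREE]
Op 4: c = malloc(1) -> c = 22; heap: [0-14 ALLOC][15-21 ALLOC][22-22 ALLOC][23-32 FREE]
Op 5: a = realloc(a, 10) -> a = 0; heap: [0-9 ALLOC][10-14 FREE][15-21 ALLOC][22-22 ALLOC][23-32 FREE]
Op 6: d = malloc(3) -> d = 10; heap: [0-9 ALLOC][10-12 ALLOC][13-14 FREE][15-21 ALLOC][22-22 ALLOC][23-32 FREE]
Op 7: b = realloc(b, 16) -> NULL (b unchanged); heap: [0-9 ALLOC][10-12 ALLOC][13-14 FREE][15-21 ALLOC][22-22 ALLOC][23-32 FREE]
Op 8: free(a) -> (freed a); heap: [0-9 FREE][10-12 ALLOC][13-14 FREE][15-21 ALLOC][22-22 ALLOC][23-32 FREE]
Op 9: free(c) -> (freed c); heap: [0-9 FREE][10-12 ALLOC][13-14 FREE][15-21 ALLOC][22-32 FREE]
Free blocks: [10 2 11] total_free=23 largest=11 -> 100*(23-11)/23 = 1200/23 ≈ 52.174 -> rounds to 52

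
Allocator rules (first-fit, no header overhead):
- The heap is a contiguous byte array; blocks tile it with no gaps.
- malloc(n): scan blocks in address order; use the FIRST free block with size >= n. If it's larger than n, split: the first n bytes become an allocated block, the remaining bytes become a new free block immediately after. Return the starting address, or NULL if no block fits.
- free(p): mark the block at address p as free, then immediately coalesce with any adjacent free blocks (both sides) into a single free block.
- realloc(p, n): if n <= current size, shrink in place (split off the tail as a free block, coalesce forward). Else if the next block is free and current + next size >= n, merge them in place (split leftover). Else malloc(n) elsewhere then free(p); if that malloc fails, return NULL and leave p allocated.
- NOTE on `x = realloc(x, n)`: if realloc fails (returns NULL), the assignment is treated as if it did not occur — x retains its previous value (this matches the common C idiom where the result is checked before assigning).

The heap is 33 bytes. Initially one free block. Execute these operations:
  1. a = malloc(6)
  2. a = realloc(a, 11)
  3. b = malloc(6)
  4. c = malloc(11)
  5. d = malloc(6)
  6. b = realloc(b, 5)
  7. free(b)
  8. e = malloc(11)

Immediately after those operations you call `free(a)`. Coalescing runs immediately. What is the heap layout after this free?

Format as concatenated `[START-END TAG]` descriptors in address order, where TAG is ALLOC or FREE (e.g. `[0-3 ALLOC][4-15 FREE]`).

Answer: [0-16 FREE][17-27 ALLOC][28-32 FREE]

Derivation:
Op 1: a = malloc(6) -> a = 0; heap: [0-5 ALLOC][6-32 FREE]
Op 2: a = realloc(a, 11) -> a = 0; heap: [0-10 ALLOC][11-32 FREE]
Op 3: b = malloc(6) -> b = 11; heap: [0-10 ALLOC][11-16 ALLOC][17-32 FREE]
Op 4: c = malloc(11) -> c = 17; heap: [0-10 ALLOC][11-16 ALLOC][17-27 ALLOC][28-32 FREE]
Op 5: d = malloc(6) -> d = NULL; heap: [0-10 ALLOC][11-16 ALLOC][17-27 ALLOC][28-32 FREE]
Op 6: b = realloc(b, 5) -> b = 11; heap: [0-10 ALLOC][11-15 ALLOC][16-16 FREE][17-27 ALLOC][28-32 FREE]
Op 7: free(b) -> (freed b); heap: [0-10 ALLOC][11-16 FREE][17-27 ALLOC][28-32 FREE]
Op 8: e = malloc(11) -> e = NULL; heap: [0-10 ALLOC][11-16 FREE][17-27 ALLOC][28-32 FREE]
free(a): a = 0 -> block [0-10 ALLOC]; mark free, coalesce with adjacent free neighbors -> [0-16 FREE][17-27 ALLOC][28-32 FREE]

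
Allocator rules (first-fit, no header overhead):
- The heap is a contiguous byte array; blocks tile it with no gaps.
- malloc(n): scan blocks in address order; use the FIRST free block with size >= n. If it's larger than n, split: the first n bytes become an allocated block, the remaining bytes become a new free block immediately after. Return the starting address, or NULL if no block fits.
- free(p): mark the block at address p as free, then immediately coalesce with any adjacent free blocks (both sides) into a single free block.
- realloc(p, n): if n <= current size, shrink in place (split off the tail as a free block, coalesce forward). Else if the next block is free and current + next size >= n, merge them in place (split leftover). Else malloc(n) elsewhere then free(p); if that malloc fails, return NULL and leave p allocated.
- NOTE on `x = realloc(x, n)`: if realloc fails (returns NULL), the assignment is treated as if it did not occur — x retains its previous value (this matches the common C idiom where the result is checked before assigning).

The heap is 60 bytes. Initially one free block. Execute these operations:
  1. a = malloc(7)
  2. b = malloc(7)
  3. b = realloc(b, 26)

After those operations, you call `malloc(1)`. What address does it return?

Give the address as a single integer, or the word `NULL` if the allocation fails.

Answer: 33

Derivation:
Op 1: a = malloc(7) -> a = 0; heap: [0-6 ALLOC][7-59 FREE]
Op 2: b = malloc(7) -> b = 7; heap: [0-6 ALLOC][7-13 ALLOC][14-59 FREE]
Op 3: b = realloc(b, 26) -> b = 7; heap: [0-6 ALLOC][7-32 ALLOC][33-59 FREE]
malloc(1): first-fit scan over [0-6 ALLOC][7-32 ALLOC][33-59 FREE] -> 33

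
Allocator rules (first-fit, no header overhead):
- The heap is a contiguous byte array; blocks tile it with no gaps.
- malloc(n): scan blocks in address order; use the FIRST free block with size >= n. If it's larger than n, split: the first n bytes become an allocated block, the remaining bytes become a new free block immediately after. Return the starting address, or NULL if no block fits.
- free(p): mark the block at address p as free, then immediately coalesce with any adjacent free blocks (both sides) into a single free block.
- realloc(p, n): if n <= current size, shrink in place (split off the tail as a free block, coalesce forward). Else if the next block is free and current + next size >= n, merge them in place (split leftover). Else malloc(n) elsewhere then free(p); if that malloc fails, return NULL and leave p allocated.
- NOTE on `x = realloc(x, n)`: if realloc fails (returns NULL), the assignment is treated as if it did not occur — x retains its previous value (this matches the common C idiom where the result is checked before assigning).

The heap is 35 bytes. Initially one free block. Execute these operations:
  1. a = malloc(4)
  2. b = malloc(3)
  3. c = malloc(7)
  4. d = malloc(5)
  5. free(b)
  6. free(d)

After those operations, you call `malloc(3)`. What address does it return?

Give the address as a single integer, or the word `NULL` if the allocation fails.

Answer: 4

Derivation:
Op 1: a = malloc(4) -> a = 0; heap: [0-3 ALLOC][4-34 FREE]
Op 2: b = malloc(3) -> b = 4; heap: [0-3 ALLOC][4-6 ALLOC][7-34 FREE]
Op 3: c = malloc(7) -> c = 7; heap: [0-3 ALLOC][4-6 ALLOC][7-13 ALLOC][14-34 FREE]
Op 4: d = malloc(5) -> d = 14; heap: [0-3 ALLOC][4-6 ALLOC][7-13 ALLOC][14-18 ALLOC][19-34 FREE]
Op 5: free(b) -> (freed b); heap: [0-3 ALLOC][4-6 FREE][7-13 ALLOC][14-18 ALLOC][19-34 FREE]
Op 6: free(d) -> (freed d); heap: [0-3 ALLOC][4-6 FREE][7-13 ALLOC][14-34 FREE]
malloc(3): first-fit scan over [0-3 ALLOC][4-6 FREE][7-13 ALLOC][14-34 FREE] -> 4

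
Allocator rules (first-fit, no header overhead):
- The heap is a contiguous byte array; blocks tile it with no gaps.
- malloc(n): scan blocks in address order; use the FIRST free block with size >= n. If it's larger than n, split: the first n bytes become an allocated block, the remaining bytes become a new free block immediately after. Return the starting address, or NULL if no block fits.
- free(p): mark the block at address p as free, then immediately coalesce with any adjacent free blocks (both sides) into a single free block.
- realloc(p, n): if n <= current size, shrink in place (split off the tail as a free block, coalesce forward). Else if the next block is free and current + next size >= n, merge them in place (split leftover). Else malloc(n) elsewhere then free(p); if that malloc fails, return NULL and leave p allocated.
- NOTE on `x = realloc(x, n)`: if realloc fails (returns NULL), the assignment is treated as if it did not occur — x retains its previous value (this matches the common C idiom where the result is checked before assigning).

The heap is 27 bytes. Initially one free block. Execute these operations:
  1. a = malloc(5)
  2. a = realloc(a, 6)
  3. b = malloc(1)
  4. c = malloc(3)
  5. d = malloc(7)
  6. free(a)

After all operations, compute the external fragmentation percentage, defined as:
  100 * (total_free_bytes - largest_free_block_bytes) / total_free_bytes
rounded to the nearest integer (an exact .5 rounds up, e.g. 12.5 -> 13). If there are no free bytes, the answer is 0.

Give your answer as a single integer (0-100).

Op 1: a = malloc(5) -> a = 0; heap: [0-4 ALLOC][5-26 FREE]
Op 2: a = realloc(a, 6) -> a = 0; heap: [0-5 ALLOC][6-26 FREE]
Op 3: b = malloc(1) -> b = 6; heap: [0-5 ALLOC][6-6 ALLOC][7-26 FREE]
Op 4: c = malloc(3) -> c = 7; heap: [0-5 ALLOC][6-6 ALLOC][7-9 ALLOC][10-26 FREE]
Op 5: d = malloc(7) -> d = 10; heap: [0-5 ALLOC][6-6 ALLOC][7-9 ALLOC][10-16 ALLOC][17-26 FREE]
Op 6: free(a) -> (freed a); heap: [0-5 FREE][6-6 ALLOC][7-9 ALLOC][10-16 ALLOC][17-26 FREE]
Free blocks: [6 10] total_free=16 largest=10 -> 100*(16-10)/16 = 600/16 = 37.5 -> rounds to 38

Answer: 38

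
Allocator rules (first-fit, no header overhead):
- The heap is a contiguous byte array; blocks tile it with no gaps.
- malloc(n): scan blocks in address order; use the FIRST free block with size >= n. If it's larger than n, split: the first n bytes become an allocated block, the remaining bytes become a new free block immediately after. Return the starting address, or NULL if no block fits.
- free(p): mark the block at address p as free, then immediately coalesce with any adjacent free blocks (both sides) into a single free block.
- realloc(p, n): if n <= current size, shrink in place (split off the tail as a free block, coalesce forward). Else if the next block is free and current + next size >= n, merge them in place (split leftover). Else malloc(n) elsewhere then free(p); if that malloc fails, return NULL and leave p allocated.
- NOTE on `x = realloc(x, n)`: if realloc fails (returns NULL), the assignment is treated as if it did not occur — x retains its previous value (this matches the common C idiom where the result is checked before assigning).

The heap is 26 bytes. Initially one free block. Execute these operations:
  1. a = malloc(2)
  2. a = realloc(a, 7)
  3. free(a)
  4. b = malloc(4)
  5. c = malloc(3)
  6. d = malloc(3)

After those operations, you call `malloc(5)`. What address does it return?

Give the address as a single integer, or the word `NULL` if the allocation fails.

Op 1: a = malloc(2) -> a = 0; heap: [0-1 ALLOC][2-25 FREE]
Op 2: a = realloc(a, 7) -> a = 0; heap: [0-6 ALLOC][7-25 FREE]
Op 3: free(a) -> (freed a); heap: [0-25 FREE]
Op 4: b = malloc(4) -> b = 0; heap: [0-3 ALLOC][4-25 FREE]
Op 5: c = malloc(3) -> c = 4; heap: [0-3 ALLOC][4-6 ALLOC][7-25 FREE]
Op 6: d = malloc(3) -> d = 7; heap: [0-3 ALLOC][4-6 ALLOC][7-9 ALLOC][10-25 FREE]
malloc(5): first-fit scan over [0-3 ALLOC][4-6 ALLOC][7-9 ALLOC][10-25 FREE] -> 10

Answer: 10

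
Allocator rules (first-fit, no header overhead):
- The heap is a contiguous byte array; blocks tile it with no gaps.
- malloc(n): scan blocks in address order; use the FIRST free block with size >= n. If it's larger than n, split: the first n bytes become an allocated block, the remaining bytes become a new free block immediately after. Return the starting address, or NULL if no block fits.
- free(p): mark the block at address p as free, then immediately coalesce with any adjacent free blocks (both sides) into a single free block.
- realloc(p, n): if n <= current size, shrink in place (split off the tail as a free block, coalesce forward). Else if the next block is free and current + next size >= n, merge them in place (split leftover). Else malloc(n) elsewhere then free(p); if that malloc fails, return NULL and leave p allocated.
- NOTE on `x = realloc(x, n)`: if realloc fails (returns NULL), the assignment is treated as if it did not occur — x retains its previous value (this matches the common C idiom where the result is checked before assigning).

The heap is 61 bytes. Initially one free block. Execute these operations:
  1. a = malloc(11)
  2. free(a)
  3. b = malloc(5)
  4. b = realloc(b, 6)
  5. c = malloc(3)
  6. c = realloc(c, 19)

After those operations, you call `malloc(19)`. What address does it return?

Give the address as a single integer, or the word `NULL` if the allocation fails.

Op 1: a = malloc(11) -> a = 0; heap: [0-10 ALLOC][11-60 FREE]
Op 2: free(a) -> (freed a); heap: [0-60 FREE]
Op 3: b = malloc(5) -> b = 0; heap: [0-4 ALLOC][5-60 FREE]
Op 4: b = realloc(b, 6) -> b = 0; heap: [0-5 ALLOC][6-60 FREE]
Op 5: c = malloc(3) -> c = 6; heap: [0-5 ALLOC][6-8 ALLOC][9-60 FREE]
Op 6: c = realloc(c, 19) -> c = 6; heap: [0-5 ALLOC][6-24 ALLOC][25-60 FREE]
malloc(19): first-fit scan over [0-5 ALLOC][6-24 ALLOC][25-60 FREE] -> 25

Answer: 25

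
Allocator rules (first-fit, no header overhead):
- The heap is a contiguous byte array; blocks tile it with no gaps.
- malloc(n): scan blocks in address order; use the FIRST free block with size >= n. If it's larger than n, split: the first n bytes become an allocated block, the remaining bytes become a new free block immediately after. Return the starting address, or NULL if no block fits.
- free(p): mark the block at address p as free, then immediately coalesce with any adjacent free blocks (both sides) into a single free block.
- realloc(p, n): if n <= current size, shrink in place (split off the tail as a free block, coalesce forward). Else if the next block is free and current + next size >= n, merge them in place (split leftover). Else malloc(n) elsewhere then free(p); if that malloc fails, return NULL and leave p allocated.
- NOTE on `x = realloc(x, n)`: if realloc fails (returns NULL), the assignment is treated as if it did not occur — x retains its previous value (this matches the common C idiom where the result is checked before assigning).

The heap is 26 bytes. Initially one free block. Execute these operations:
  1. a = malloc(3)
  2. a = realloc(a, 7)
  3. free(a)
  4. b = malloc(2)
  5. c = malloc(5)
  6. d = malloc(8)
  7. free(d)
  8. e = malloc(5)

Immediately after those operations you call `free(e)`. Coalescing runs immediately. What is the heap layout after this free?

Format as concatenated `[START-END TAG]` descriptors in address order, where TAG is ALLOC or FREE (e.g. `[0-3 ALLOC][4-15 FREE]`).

Op 1: a = malloc(3) -> a = 0; heap: [0-2 ALLOC][3-25 FREE]
Op 2: a = realloc(a, 7) -> a = 0; heap: [0-6 ALLOC][7-25 FREE]
Op 3: free(a) -> (freed a); heap: [0-25 FREE]
Op 4: b = malloc(2) -> b = 0; heap: [0-1 ALLOC][2-25 FREE]
Op 5: c = malloc(5) -> c = 2; heap: [0-1 ALLOC][2-6 ALLOC][7-25 FREE]
Op 6: d = malloc(8) -> d = 7; heap: [0-1 ALLOC][2-6 ALLOC][7-14 ALLOC][15-25 FREE]
Op 7: free(d) -> (freed d); heap: [0-1 ALLOC][2-6 ALLOC][7-25 FREE]
Op 8: e = malloc(5) -> e = 7; heap: [0-1 ALLOC][2-6 ALLOC][7-11 ALLOC][12-25 FREE]
free(e): e = 7 -> block [7-11 ALLOC]; mark free, coalesce with adjacent free neighbors -> [0-1 ALLOC][2-6 ALLOC][7-25 FREE]

Answer: [0-1 ALLOC][2-6 ALLOC][7-25 FREE]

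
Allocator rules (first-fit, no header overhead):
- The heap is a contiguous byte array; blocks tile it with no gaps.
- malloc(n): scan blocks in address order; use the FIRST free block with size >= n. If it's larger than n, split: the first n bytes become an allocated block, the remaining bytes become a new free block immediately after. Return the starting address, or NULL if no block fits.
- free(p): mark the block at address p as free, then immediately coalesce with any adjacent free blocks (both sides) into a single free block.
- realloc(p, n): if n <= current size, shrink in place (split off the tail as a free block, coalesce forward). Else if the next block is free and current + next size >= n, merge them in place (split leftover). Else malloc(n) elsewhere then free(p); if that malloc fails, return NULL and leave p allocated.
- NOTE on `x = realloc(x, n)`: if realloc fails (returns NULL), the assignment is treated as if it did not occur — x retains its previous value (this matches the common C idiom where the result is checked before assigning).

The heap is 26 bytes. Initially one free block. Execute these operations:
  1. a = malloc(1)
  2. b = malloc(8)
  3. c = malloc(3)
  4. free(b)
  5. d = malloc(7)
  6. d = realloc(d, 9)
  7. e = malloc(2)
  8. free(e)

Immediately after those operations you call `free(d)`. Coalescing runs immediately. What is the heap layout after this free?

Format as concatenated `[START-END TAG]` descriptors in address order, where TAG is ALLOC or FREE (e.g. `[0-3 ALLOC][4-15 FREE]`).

Answer: [0-0 ALLOC][1-8 FREE][9-11 ALLOC][12-25 FREE]

Derivation:
Op 1: a = malloc(1) -> a = 0; heap: [0-0 ALLOC][1-25 FREE]
Op 2: b = malloc(8) -> b = 1; heap: [0-0 ALLOC][1-8 ALLOC][9-25 FREE]
Op 3: c = malloc(3) -> c = 9; heap: [0-0 ALLOC][1-8 ALLOC][9-11 ALLOC][12-25 FREE]
Op 4: free(b) -> (freed b); heap: [0-0 ALLOC][1-8 FREE][9-11 ALLOC][12-25 FREE]
Op 5: d = malloc(7) -> d = 1; heap: [0-0 ALLOC][1-7 ALLOC][8-8 FREE][9-11 ALLOC][12-25 FREE]
Op 6: d = realloc(d, 9) -> d = 12; heap: [0-0 ALLOC][1-8 FREE][9-11 ALLOC][12-20 ALLOC][21-25 FREE]
Op 7: e = malloc(2) -> e = 1; heap: [0-0 ALLOC][1-2 ALLOC][3-8 FREE][9-11 ALLOC][12-20 ALLOC][21-25 FREE]
Op 8: free(e) -> (freed e); heap: [0-0 ALLOC][1-8 FREE][9-11 ALLOC][12-20 ALLOC][21-25 FREE]
free(d): d = 12 -> block [12-20 ALLOC]; mark free, coalesce with adjacent free neighbors -> [0-0 ALLOC][1-8 FREE][9-11 ALLOC][12-25 FREE]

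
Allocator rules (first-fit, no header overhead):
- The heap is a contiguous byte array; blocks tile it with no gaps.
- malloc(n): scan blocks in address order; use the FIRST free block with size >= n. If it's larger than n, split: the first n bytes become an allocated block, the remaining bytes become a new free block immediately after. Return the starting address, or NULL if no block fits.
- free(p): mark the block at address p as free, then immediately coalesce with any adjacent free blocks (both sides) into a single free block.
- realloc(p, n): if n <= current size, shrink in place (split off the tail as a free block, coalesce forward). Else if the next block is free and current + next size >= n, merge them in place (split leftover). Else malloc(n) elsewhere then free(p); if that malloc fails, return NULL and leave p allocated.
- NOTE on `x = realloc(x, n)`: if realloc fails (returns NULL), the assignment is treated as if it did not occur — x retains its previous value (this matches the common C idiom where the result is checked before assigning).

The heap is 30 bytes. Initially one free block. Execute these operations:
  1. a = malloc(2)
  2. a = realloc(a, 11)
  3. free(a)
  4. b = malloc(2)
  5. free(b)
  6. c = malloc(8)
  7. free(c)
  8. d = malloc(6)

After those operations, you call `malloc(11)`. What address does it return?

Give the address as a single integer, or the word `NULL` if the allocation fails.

Answer: 6

Derivation:
Op 1: a = malloc(2) -> a = 0; heap: [0-1 ALLOC][2-29 FREE]
Op 2: a = realloc(a, 11) -> a = 0; heap: [0-10 ALLOC][11-29 FREE]
Op 3: free(a) -> (freed a); heap: [0-29 FREE]
Op 4: b = malloc(2) -> b = 0; heap: [0-1 ALLOC][2-29 FREE]
Op 5: free(b) -> (freed b); heap: [0-29 FREE]
Op 6: c = malloc(8) -> c = 0; heap: [0-7 ALLOC][8-29 FREE]
Op 7: free(c) -> (freed c); heap: [0-29 FREE]
Op 8: d = malloc(6) -> d = 0; heap: [0-5 ALLOC][6-29 FREE]
malloc(11): first-fit scan over [0-5 ALLOC][6-29 FREE] -> 6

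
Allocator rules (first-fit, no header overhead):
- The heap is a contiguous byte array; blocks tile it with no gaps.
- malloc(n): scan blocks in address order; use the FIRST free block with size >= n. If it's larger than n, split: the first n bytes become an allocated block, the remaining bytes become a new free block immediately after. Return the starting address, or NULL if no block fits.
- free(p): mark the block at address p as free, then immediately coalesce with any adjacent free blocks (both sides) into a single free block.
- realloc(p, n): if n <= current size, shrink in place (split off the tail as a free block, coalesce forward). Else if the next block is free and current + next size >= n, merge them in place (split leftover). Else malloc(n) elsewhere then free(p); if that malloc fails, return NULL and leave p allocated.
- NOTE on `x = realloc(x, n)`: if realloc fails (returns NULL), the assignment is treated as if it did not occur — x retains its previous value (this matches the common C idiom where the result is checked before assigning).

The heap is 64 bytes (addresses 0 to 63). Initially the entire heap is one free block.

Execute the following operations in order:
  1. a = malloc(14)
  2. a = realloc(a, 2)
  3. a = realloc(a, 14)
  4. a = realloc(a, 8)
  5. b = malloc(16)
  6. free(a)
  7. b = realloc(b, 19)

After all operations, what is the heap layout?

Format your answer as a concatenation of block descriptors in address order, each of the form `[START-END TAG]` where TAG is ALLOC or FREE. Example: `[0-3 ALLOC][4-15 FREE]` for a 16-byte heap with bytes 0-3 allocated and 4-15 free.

Op 1: a = malloc(14) -> a = 0; heap: [0-13 ALLOC][14-63 FREE]
Op 2: a = realloc(a, 2) -> a = 0; heap: [0-1 ALLOC][2-63 FREE]
Op 3: a = realloc(a, 14) -> a = 0; heap: [0-13 ALLOC][14-63 FREE]
Op 4: a = realloc(a, 8) -> a = 0; heap: [0-7 ALLOC][8-63 FREE]
Op 5: b = malloc(16) -> b = 8; heap: [0-7 ALLOC][8-23 ALLOC][24-63 FREE]
Op 6: free(a) -> (freed a); heap: [0-7 FREE][8-23 ALLOC][24-63 FREE]
Op 7: b = realloc(b, 19) -> b = 8; heap: [0-7 FREE][8-26 ALLOC][27-63 FREE]

Answer: [0-7 FREE][8-26 ALLOC][27-63 FREE]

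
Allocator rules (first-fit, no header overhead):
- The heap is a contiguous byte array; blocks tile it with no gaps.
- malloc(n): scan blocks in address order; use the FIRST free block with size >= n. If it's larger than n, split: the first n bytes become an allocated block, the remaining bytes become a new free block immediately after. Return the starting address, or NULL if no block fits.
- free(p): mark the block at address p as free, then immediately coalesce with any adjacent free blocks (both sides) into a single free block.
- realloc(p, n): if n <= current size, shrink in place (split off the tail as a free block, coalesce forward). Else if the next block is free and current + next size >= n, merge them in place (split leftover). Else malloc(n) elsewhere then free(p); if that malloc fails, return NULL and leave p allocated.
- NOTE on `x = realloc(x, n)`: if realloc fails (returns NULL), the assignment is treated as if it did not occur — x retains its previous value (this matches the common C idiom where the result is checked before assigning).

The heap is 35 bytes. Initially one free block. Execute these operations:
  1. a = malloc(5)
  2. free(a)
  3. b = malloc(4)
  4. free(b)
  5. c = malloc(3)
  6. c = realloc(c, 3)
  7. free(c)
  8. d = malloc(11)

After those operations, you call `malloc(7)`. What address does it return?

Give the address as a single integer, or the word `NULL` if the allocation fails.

Op 1: a = malloc(5) -> a = 0; heap: [0-4 ALLOC][5-34 FREE]
Op 2: free(a) -> (freed a); heap: [0-34 FREE]
Op 3: b = malloc(4) -> b = 0; heap: [0-3 ALLOC][4-34 FREE]
Op 4: free(b) -> (freed b); heap: [0-34 FREE]
Op 5: c = malloc(3) -> c = 0; heap: [0-2 ALLOC][3-34 FREE]
Op 6: c = realloc(c, 3) -> c = 0; heap: [0-2 ALLOC][3-34 FREE]
Op 7: free(c) -> (freed c); heap: [0-34 FREE]
Op 8: d = malloc(11) -> d = 0; heap: [0-10 ALLOC][11-34 FREE]
malloc(7): first-fit scan over [0-10 ALLOC][11-34 FREE] -> 11

Answer: 11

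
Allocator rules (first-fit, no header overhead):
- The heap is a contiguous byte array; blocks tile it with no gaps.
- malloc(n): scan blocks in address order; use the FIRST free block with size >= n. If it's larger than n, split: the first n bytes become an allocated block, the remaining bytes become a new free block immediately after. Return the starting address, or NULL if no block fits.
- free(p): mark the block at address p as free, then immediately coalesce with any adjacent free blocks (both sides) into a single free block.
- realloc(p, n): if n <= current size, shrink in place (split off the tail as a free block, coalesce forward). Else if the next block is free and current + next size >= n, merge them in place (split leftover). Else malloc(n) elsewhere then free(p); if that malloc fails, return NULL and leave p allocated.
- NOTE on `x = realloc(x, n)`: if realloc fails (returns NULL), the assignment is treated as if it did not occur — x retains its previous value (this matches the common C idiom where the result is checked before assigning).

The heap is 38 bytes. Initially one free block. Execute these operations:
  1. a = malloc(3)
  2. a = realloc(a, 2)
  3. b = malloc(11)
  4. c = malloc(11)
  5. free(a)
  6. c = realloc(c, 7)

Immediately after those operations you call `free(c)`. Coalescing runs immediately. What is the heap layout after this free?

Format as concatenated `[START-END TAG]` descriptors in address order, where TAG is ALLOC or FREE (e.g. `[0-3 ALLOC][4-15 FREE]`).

Answer: [0-1 FREE][2-12 ALLOC][13-37 FREE]

Derivation:
Op 1: a = malloc(3) -> a = 0; heap: [0-2 ALLOC][3-37 FREE]
Op 2: a = realloc(a, 2) -> a = 0; heap: [0-1 ALLOC][2-37 FREE]
Op 3: b = malloc(11) -> b = 2; heap: [0-1 ALLOC][2-12 ALLOC][13-37 FREE]
Op 4: c = malloc(11) -> c = 13; heap: [0-1 ALLOC][2-12 ALLOC][13-23 ALLOC][24-37 FREE]
Op 5: free(a) -> (freed a); heap: [0-1 FREE][2-12 ALLOC][13-23 ALLOC][24-37 FREE]
Op 6: c = realloc(c, 7) -> c = 13; heap: [0-1 FREE][2-12 ALLOC][13-19 ALLOC][20-37 FREE]
free(c): c = 13 -> block [13-19 ALLOC]; mark free, coalesce with adjacent free neighbors -> [0-1 FREE][2-12 ALLOC][13-37 FREE]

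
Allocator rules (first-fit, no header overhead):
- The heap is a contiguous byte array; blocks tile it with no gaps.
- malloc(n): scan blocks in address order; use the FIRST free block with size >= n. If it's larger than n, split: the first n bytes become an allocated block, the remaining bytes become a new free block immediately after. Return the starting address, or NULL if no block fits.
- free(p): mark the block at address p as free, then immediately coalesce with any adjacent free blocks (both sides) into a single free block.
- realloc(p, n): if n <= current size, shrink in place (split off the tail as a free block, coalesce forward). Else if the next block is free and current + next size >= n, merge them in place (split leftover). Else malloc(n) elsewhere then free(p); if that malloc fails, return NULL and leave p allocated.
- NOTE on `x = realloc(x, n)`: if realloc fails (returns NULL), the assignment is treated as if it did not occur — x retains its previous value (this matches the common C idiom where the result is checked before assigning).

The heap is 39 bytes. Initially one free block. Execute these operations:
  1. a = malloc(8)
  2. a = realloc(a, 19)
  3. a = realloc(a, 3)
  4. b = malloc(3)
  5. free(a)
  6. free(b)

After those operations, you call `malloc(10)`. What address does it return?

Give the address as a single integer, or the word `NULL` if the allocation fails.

Answer: 0

Derivation:
Op 1: a = malloc(8) -> a = 0; heap: [0-7 ALLOC][8-38 FREE]
Op 2: a = realloc(a, 19) -> a = 0; heap: [0-18 ALLOC][19-38 FREE]
Op 3: a = realloc(a, 3) -> a = 0; heap: [0-2 ALLOC][3-38 FREE]
Op 4: b = malloc(3) -> b = 3; heap: [0-2 ALLOC][3-5 ALLOC][6-38 FREE]
Op 5: free(a) -> (freed a); heap: [0-2 FREE][3-5 ALLOC][6-38 FREE]
Op 6: free(b) -> (freed b); heap: [0-38 FREE]
malloc(10): first-fit scan over [0-38 FREE] -> 0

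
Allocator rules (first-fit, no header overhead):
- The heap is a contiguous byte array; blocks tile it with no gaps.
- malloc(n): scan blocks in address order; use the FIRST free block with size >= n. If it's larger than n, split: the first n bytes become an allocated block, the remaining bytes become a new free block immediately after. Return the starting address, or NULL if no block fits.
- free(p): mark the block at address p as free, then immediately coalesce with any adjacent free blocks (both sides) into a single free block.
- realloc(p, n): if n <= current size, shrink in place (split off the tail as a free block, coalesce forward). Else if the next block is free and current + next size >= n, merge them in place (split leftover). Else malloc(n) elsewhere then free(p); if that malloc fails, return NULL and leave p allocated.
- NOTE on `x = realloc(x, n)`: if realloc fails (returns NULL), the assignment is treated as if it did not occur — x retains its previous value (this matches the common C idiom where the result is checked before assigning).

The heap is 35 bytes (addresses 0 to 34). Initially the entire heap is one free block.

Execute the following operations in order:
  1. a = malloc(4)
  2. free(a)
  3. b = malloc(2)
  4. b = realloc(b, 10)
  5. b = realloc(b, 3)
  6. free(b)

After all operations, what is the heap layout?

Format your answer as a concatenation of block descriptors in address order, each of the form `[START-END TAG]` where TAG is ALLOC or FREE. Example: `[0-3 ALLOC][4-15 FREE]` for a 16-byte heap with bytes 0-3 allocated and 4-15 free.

Answer: [0-34 FREE]

Derivation:
Op 1: a = malloc(4) -> a = 0; heap: [0-3 ALLOC][4-34 FREE]
Op 2: free(a) -> (freed a); heap: [0-34 FREE]
Op 3: b = malloc(2) -> b = 0; heap: [0-1 ALLOC][2-34 FREE]
Op 4: b = realloc(b, 10) -> b = 0; heap: [0-9 ALLOC][10-34 FREE]
Op 5: b = realloc(b, 3) -> b = 0; heap: [0-2 ALLOC][3-34 FREE]
Op 6: free(b) -> (freed b); heap: [0-34 FREE]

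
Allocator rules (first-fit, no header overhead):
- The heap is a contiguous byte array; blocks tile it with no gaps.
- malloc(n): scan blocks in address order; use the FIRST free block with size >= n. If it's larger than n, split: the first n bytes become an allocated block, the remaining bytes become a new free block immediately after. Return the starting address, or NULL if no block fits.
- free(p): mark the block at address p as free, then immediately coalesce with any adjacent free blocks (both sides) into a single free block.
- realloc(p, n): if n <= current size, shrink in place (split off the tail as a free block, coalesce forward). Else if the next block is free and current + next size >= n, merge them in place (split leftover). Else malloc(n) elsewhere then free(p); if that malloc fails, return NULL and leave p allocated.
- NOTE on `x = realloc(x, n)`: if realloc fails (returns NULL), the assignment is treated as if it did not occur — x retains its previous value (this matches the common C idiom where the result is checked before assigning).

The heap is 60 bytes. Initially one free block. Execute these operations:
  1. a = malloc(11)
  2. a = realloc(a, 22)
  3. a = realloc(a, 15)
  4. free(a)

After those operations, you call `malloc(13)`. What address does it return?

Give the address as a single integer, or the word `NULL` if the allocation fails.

Op 1: a = malloc(11) -> a = 0; heap: [0-10 ALLOC][11-59 FREE]
Op 2: a = realloc(a, 22) -> a = 0; heap: [0-21 ALLOC][22-59 FREE]
Op 3: a = realloc(a, 15) -> a = 0; heap: [0-14 ALLOC][15-59 FREE]
Op 4: free(a) -> (freed a); heap: [0-59 FREE]
malloc(13): first-fit scan over [0-59 FREE] -> 0

Answer: 0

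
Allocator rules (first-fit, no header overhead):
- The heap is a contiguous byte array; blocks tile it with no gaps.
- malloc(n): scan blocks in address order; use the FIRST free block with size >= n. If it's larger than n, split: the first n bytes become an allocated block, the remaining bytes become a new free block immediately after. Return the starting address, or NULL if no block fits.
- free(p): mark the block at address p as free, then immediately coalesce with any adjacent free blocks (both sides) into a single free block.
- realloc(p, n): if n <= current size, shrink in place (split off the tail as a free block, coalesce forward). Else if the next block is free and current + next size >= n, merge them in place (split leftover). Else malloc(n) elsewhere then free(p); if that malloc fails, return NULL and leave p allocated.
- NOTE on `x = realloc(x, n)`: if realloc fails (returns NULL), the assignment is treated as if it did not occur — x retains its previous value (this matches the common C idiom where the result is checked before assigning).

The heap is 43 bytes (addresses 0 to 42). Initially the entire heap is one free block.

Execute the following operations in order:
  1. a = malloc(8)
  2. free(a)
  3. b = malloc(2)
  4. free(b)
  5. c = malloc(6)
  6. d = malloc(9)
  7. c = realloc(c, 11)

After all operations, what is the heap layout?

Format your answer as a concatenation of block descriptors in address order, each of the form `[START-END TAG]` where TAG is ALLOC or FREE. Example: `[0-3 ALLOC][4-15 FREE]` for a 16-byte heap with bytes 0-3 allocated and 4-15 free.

Op 1: a = malloc(8) -> a = 0; heap: [0-7 ALLOC][8-42 FREE]
Op 2: free(a) -> (freed a); heap: [0-42 FREE]
Op 3: b = malloc(2) -> b = 0; heap: [0-1 ALLOC][2-42 FREE]
Op 4: free(b) -> (freed b); heap: [0-42 FREE]
Op 5: c = malloc(6) -> c = 0; heap: [0-5 ALLOC][6-42 FREE]
Op 6: d = malloc(9) -> d = 6; heap: [0-5 ALLOC][6-14 ALLOC][15-42 FREE]
Op 7: c = realloc(c, 11) -> c = 15; heap: [0-5 FREE][6-14 ALLOC][15-25 ALLOC][26-42 FREE]

Answer: [0-5 FREE][6-14 ALLOC][15-25 ALLOC][26-42 FREE]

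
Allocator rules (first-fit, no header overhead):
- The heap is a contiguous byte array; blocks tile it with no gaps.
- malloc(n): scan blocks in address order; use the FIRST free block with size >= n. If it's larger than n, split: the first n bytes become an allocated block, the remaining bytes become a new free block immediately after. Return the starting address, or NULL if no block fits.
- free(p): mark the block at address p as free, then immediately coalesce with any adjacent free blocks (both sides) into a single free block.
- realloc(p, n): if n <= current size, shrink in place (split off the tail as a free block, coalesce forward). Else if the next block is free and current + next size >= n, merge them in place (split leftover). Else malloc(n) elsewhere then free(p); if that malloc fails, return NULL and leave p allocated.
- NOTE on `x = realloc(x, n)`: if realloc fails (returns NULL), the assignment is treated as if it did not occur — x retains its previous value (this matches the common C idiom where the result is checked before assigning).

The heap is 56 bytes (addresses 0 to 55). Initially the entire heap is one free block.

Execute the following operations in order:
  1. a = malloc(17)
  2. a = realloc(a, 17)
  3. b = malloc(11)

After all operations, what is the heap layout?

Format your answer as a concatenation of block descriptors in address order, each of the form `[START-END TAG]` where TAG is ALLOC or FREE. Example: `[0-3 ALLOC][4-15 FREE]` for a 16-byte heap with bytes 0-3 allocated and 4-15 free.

Op 1: a = malloc(17) -> a = 0; heap: [0-16 ALLOC][17-55 FREE]
Op 2: a = realloc(a, 17) -> a = 0; heap: [0-16 ALLOC][17-55 FREE]
Op 3: b = malloc(11) -> b = 17; heap: [0-16 ALLOC][17-27 ALLOC][28-55 FREE]

Answer: [0-16 ALLOC][17-27 ALLOC][28-55 FREE]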